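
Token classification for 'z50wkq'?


Pattern: letter/underscore followed by alphanumerics, not a keyword
Type: IDENTIFIER


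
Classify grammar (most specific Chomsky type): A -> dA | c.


Right-linear: every RHS is a terminal or a terminal followed by one nonterminal
Classification: Type 3 (Regular)


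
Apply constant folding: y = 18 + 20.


18 + 20 = 38 at compile time
Optimized: y = 38


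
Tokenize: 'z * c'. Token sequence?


Scan left to right, longest-match per lexeme
Tokens: ID(z), OP(*), ID(c)


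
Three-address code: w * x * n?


Break into single-operator statements:
t1 = w * x
t2 = t1 * n


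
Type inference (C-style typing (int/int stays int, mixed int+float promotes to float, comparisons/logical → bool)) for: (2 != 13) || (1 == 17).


Operand types: bool || bool
Rule: logical operators take bool operands and yield bool
Result type: bool


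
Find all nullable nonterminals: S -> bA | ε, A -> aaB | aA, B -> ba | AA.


A nonterminal is nullable iff some alternative derives ε (directly, or every symbol in it is nullable)
Nullable: {S}


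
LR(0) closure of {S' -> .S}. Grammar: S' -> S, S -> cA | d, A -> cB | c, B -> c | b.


Start: S' -> .S
For each item with dot before a nonterminal B, add B -> .γ for every B-production
Closure: [S' -> .S, S -> .cA, S -> .d]


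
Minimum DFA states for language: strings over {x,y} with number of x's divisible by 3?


Track (count of x) mod 3: states 0..2, accept at 0
Minimal DFA: 3 states


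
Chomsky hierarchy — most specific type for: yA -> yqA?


LHS has context (more than one symbol) and |LHS| ≤ |RHS|
Classification: Type 1 (Context-Sensitive)


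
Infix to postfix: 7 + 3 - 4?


Left to right (same or higher precedence on left)
Postfix: 7 3 + 4 -


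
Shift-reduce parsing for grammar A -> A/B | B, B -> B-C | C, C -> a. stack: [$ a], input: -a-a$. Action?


'a' on top is the handle for C -> a
Action: reduce (C -> a)


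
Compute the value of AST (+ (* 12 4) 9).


Evaluate inner: (* 12 4) = 48
Evaluate root: (+ 48 9) = 57
Result: 57


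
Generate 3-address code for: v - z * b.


Break into single-operator statements:
t1 = z * b
t2 = v - t1


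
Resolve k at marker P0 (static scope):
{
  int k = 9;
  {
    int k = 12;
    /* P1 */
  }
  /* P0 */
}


k declared in the same block as P0
k = 9


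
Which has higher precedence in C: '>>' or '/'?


'/' is multiplicative (level 10); '>>' is shift (level 8)
Higher level binds tighter
'/' has higher precedence than '>>'


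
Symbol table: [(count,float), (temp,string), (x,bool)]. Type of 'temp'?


Lookup 'temp' → type string


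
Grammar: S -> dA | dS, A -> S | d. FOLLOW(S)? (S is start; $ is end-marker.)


$ ∈ FOLLOW(S). For each A -> αBβ: add FIRST(β)\{ε} to FOLLOW(B); if β nullable, add FOLLOW(A).
FOLLOW(S) = {$}


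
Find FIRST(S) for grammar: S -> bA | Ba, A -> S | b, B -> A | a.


Per alternative of S: FIRST(bA) = {b}; FIRST(Ba) = {a, b}
FIRST(S) = {a, b}


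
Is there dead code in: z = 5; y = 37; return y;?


z is assigned but never read
Dead: 'z = 5'


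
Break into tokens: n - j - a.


Scan left to right, longest-match per lexeme
Tokens: ID(n), OP(-), ID(j), OP(-), ID(a)


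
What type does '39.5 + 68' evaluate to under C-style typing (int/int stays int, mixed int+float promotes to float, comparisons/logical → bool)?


Operand types: float + int
Rule: mixed int/float promotes to float; int/int stays int
Result type: float


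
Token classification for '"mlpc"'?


Pattern: double-quoted sequence
Type: STRING_LITERAL


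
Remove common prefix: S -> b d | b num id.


Common prefix: 'b'
Factored: S -> b S', S' -> d | num id


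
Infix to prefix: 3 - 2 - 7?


left-to-right (same/higher precedence on left): tree is (- (- 3 2) 7)
Prefix: - - 3 2 7


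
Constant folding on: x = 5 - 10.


5 - 10 = -5 at compile time
Optimized: x = -5


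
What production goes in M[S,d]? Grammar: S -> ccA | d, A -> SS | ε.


For [S, d]: 'd' ∈ FIRST(d)
Entry: S -> d


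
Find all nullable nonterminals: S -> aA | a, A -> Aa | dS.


A nonterminal is nullable iff some alternative derives ε (directly, or every symbol in it is nullable)
Nullable: {}


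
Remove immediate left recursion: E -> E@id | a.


Left-recursive alternatives: E@id; non-recursive: a
Introduce E': E -> aE', E' -> @idE' | ε


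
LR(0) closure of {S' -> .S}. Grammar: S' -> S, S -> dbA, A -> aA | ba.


Start: S' -> .S
For each item with dot before a nonterminal B, add B -> .γ for every B-production
Closure: [S' -> .S, S -> .dbA]


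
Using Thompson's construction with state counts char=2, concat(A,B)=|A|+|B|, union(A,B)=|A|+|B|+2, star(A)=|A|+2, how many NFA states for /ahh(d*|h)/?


Syntax tree has 5 char leaf(s), 1 union(s), 1 star(s)
chars contribute 5×2 = 10; each union adds +2; each star adds +2
Total: 10 + 2 + 2 = 14 states


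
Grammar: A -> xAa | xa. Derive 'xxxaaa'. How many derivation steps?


Derivation: A => xAa => xxAaa => xxxaaa
Steps: 3


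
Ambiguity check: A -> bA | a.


right-linear, alternatives start with distinct terminals 'b' vs 'a': unique leftmost derivation
Unambiguous


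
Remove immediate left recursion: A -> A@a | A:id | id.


Left-recursive alternatives: A@a, A:id; non-recursive: id
Introduce A': A -> idA', A' -> @aA' | :idA' | ε


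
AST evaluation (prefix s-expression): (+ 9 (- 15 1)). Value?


Evaluate inner: (- 15 1) = 14
Evaluate root: (+ 9 14) = 23
Result: 23


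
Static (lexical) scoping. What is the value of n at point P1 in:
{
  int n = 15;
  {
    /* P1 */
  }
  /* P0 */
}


P1's block does not declare n; resolves to the enclosing declaration at depth 0
n = 15


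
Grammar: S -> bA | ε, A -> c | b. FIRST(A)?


Per alternative of A: FIRST(c) = {c}; FIRST(b) = {b}
FIRST(A) = {b, c}


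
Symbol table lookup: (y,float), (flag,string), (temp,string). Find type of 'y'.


Lookup 'y' → type float


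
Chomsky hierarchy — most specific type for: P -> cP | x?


Right-linear: every RHS is a terminal or a terminal followed by one nonterminal
Classification: Type 3 (Regular)


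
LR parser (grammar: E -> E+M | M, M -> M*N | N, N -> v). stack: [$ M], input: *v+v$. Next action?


shift '*' to continue M -> M*N
Action: shift


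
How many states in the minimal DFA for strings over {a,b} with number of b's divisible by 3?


Track (count of b) mod 3: states 0..2, accept at 0
Minimal DFA: 3 states


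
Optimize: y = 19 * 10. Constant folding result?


19 * 10 = 190 at compile time
Optimized: y = 190


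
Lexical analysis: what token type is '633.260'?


Pattern: digits with a decimal point
Type: FLOAT_LITERAL


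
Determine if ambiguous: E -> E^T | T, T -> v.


precedence layered via separate nonterminal T: deterministic
Unambiguous


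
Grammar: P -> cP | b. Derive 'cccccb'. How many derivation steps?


Derivation: P => cP => ccP => cccP => ccccP => cccccP => cccccb
Steps: 6


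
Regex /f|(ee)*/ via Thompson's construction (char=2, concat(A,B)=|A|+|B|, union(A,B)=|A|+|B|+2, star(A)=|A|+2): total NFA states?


Syntax tree has 3 char leaf(s), 1 union(s), 1 star(s)
chars contribute 3×2 = 6; each union adds +2; each star adds +2
Total: 6 + 2 + 2 = 10 states


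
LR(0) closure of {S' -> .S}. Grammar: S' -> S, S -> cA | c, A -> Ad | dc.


Start: S' -> .S
For each item with dot before a nonterminal B, add B -> .γ for every B-production
Closure: [S' -> .S, S -> .cA, S -> .c]


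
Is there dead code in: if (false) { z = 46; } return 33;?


condition is constant false, so the whole block is unreachable
Dead: 'if (false) { z = 46; }'


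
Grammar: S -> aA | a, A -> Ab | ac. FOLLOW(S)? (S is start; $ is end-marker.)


$ ∈ FOLLOW(S). For each A -> αBβ: add FIRST(β)\{ε} to FOLLOW(B); if β nullable, add FOLLOW(A).
FOLLOW(S) = {$}


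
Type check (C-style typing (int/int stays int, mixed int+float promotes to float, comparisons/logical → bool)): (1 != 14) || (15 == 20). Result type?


Operand types: bool || bool
Rule: logical operators take bool operands and yield bool
Result type: bool


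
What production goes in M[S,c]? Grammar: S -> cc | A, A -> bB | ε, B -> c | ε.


For [S, c]: 'c' ∈ FIRST(cc)
Entry: S -> cc


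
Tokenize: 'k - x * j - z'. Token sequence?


Scan left to right, longest-match per lexeme
Tokens: ID(k), OP(-), ID(x), OP(*), ID(j), OP(-), ID(z)


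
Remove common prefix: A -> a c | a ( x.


Common prefix: 'a'
Factored: A -> a A', A' -> c | ( x


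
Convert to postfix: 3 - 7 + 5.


Left to right (same or higher precedence on left)
Postfix: 3 7 - 5 +


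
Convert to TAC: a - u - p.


Break into single-operator statements:
t1 = a - u
t2 = t1 - p


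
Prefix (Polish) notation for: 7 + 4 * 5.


'*' binds tighter: tree is (+ 7 (* 4 5))
Prefix: + 7 * 4 5


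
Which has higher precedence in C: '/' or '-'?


'/' is multiplicative (level 10); '-' is additive (level 9)
Higher level binds tighter
'/' has higher precedence than '-'


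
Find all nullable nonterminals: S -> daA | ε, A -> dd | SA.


A nonterminal is nullable iff some alternative derives ε (directly, or every symbol in it is nullable)
Nullable: {S}


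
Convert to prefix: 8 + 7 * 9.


'*' binds tighter: tree is (+ 8 (* 7 9))
Prefix: + 8 * 7 9


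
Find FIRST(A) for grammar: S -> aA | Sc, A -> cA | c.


Per alternative of A: FIRST(cA) = {c}; FIRST(c) = {c}
FIRST(A) = {c}


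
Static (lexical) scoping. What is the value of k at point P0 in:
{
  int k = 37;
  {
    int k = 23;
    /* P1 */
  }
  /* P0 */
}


k declared in the same block as P0
k = 37


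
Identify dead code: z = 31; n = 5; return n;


z is assigned but never read
Dead: 'z = 31'


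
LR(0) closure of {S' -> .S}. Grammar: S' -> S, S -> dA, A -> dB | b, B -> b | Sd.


Start: S' -> .S
For each item with dot before a nonterminal B, add B -> .γ for every B-production
Closure: [S' -> .S, S -> .dA]


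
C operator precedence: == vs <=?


'<=' is relational (level 7); '==' is equality (level 6)
Higher level binds tighter
'<=' has higher precedence than '=='


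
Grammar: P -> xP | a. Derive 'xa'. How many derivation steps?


Derivation: P => xP => xa
Steps: 2


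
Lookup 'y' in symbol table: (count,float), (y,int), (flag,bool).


Lookup 'y' → type int


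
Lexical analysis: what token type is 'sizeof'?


Pattern: reserved word
Type: KEYWORD


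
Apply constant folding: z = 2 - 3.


2 - 3 = -1 at compile time
Optimized: z = -1


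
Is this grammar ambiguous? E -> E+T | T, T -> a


precedence layered via separate nonterminal T: deterministic
Unambiguous


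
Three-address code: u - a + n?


Break into single-operator statements:
t1 = u - a
t2 = t1 + n


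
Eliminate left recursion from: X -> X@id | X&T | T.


Left-recursive alternatives: X@id, X&T; non-recursive: T
Introduce X': X -> TX', X' -> @idX' | &TX' | ε


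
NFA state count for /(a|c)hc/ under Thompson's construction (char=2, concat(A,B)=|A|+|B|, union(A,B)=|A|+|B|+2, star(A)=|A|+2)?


Syntax tree has 4 char leaf(s), 1 union(s), 0 star(s)
chars contribute 4×2 = 8; each union adds +2; each star adds +2
Total: 8 + 2 + 0 = 10 states


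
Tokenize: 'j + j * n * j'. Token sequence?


Scan left to right, longest-match per lexeme
Tokens: ID(j), OP(+), ID(j), OP(*), ID(n), OP(*), ID(j)


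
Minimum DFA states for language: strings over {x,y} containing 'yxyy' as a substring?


KMP-style automaton: 4 progress states + 1 absorbing accept = 5
Minimal DFA: 5 states


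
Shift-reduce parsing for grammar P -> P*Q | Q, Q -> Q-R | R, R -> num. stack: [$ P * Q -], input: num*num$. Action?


no handle; shift 'num'
Action: shift


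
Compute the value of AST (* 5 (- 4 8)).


Evaluate inner: (- 4 8) = -4
Evaluate root: (* 5 -4) = -20
Result: -20


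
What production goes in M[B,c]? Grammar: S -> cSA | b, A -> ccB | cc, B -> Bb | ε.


For [B, c]: ε is nullable and 'c' ∈ FOLLOW(B)
Entry: B -> ε


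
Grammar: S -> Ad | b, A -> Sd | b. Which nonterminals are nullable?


A nonterminal is nullable iff some alternative derives ε (directly, or every symbol in it is nullable)
Nullable: {}


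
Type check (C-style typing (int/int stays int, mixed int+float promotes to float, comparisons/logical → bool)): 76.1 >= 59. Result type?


Operand types: float >= int
Rule: comparison yields bool
Result type: bool


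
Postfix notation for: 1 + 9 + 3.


Left to right (same or higher precedence on left)
Postfix: 1 9 + 3 +


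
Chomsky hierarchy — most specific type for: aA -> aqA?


LHS has context (more than one symbol) and |LHS| ≤ |RHS|
Classification: Type 1 (Context-Sensitive)


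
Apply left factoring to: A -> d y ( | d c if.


Common prefix: 'd'
Factored: A -> d A', A' -> y ( | c if


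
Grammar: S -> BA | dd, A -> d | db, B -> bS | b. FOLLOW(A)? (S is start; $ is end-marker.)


$ ∈ FOLLOW(S). For each A -> αBβ: add FIRST(β)\{ε} to FOLLOW(B); if β nullable, add FOLLOW(A).
FOLLOW(A) = {$, d}


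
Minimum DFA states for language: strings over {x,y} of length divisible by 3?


Track length mod 3: states 0..2, accept at 0
Minimal DFA: 3 states


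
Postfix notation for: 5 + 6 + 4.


Left to right (same or higher precedence on left)
Postfix: 5 6 + 4 +


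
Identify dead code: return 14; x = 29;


statement follows a return and is unreachable
Dead: 'x = 29'


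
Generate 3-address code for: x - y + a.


Break into single-operator statements:
t1 = x - y
t2 = t1 + a


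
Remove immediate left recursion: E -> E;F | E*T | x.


Left-recursive alternatives: E;F, E*T; non-recursive: x
Introduce E': E -> xE', E' -> ;FE' | *TE' | ε


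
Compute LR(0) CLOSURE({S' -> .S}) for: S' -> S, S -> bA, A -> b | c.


Start: S' -> .S
For each item with dot before a nonterminal B, add B -> .γ for every B-production
Closure: [S' -> .S, S -> .bA]


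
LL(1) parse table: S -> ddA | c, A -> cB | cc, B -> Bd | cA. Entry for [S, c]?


For [S, c]: 'c' ∈ FIRST(c)
Entry: S -> c


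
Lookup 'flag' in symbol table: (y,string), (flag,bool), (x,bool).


Lookup 'flag' → type bool


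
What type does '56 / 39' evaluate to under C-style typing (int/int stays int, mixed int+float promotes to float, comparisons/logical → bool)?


Operand types: int / int
Rule: mixed int/float promotes to float; int/int stays int
Result type: int


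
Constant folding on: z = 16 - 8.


16 - 8 = 8 at compile time
Optimized: z = 8


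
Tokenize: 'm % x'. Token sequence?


Scan left to right, longest-match per lexeme
Tokens: ID(m), OP(%), ID(x)


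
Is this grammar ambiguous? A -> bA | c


right-linear, alternatives start with distinct terminals 'b' vs 'c': unique leftmost derivation
Unambiguous


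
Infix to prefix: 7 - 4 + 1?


left-to-right (same/higher precedence on left): tree is (+ (- 7 4) 1)
Prefix: + - 7 4 1


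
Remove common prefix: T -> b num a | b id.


Common prefix: 'b'
Factored: T -> b T', T' -> num a | id


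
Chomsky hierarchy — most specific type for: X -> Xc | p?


Left-linear: every RHS is a terminal or one nonterminal followed by a terminal
Classification: Type 3 (Regular)


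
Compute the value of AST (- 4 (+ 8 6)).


Evaluate inner: (+ 8 6) = 14
Evaluate root: (- 4 14) = -10
Result: -10


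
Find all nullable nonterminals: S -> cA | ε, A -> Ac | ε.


A nonterminal is nullable iff some alternative derives ε (directly, or every symbol in it is nullable)
Nullable: {A, S}


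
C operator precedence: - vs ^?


'-' is additive (level 9); '^' is bitwise XOR (level 4)
Higher level binds tighter
'-' has higher precedence than '^'


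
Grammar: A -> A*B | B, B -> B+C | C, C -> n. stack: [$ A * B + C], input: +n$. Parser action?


handle 'B+C' on top
Action: reduce (B -> B+C)


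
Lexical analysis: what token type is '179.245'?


Pattern: digits with a decimal point
Type: FLOAT_LITERAL


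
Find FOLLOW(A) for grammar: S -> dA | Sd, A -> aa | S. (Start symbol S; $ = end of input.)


$ ∈ FOLLOW(S). For each A -> αBβ: add FIRST(β)\{ε} to FOLLOW(B); if β nullable, add FOLLOW(A).
FOLLOW(A) = {$, d}


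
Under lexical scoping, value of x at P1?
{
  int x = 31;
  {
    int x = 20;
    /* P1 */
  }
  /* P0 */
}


x declared in the same block as P1
x = 20


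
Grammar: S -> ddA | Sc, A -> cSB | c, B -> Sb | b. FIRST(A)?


Per alternative of A: FIRST(cSB) = {c}; FIRST(c) = {c}
FIRST(A) = {c}


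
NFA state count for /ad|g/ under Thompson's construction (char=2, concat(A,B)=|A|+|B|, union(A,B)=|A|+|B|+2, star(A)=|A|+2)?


Syntax tree has 3 char leaf(s), 1 union(s), 0 star(s)
chars contribute 3×2 = 6; each union adds +2; each star adds +2
Total: 6 + 2 + 0 = 8 states


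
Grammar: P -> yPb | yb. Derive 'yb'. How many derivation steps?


Derivation: P => yb
Steps: 1


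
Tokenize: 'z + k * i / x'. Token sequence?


Scan left to right, longest-match per lexeme
Tokens: ID(z), OP(+), ID(k), OP(*), ID(i), OP(/), ID(x)


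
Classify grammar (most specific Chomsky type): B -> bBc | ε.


Single nonterminal LHS, but b^n c^n is not regular
Classification: Type 2 (Context-Free)


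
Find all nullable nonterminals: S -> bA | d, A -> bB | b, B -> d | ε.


A nonterminal is nullable iff some alternative derives ε (directly, or every symbol in it is nullable)
Nullable: {B}


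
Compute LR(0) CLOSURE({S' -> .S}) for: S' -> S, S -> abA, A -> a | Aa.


Start: S' -> .S
For each item with dot before a nonterminal B, add B -> .γ for every B-production
Closure: [S' -> .S, S -> .abA]


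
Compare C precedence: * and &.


'*' is multiplicative (level 10); '&' is bitwise AND (level 5)
Higher level binds tighter
'*' has higher precedence than '&'


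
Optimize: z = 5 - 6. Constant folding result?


5 - 6 = -1 at compile time
Optimized: z = -1


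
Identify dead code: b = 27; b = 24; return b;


first assignment to b is overwritten before any read
Dead: 'b = 27'


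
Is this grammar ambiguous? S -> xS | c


right-linear, alternatives start with distinct terminals 'x' vs 'c': unique leftmost derivation
Unambiguous


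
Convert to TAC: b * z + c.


Break into single-operator statements:
t1 = b * z
t2 = t1 + c


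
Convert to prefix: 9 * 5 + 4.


left-to-right (same/higher precedence on left): tree is (+ (* 9 5) 4)
Prefix: + * 9 5 4


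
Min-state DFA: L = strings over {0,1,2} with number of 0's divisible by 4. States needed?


Track (count of 0) mod 4: states 0..3, accept at 0
Minimal DFA: 4 states


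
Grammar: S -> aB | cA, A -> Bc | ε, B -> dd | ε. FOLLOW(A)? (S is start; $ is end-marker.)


$ ∈ FOLLOW(S). For each A -> αBβ: add FIRST(β)\{ε} to FOLLOW(B); if β nullable, add FOLLOW(A).
FOLLOW(A) = {$}


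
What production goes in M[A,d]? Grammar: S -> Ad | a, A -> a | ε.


For [A, d]: ε is nullable and 'd' ∈ FOLLOW(A)
Entry: A -> ε


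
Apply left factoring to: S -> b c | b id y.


Common prefix: 'b'
Factored: S -> b S', S' -> c | id y


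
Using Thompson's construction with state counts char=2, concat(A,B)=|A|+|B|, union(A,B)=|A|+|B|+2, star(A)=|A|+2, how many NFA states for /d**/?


Syntax tree has 1 char leaf(s), 0 union(s), 2 star(s)
chars contribute 1×2 = 2; each union adds +2; each star adds +2
Total: 2 + 0 + 4 = 6 states


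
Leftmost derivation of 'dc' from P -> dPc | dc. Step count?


Derivation: P => dc
Steps: 1


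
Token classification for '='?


Pattern: operator symbol
Type: OPERATOR


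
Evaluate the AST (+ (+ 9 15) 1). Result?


Evaluate inner: (+ 9 15) = 24
Evaluate root: (+ 24 1) = 25
Result: 25


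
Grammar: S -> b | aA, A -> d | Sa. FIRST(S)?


Per alternative of S: FIRST(b) = {b}; FIRST(aA) = {a}
FIRST(S) = {a, b}


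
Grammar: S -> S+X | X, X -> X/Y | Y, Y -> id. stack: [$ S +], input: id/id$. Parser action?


no handle ('S+' is not any RHS); shift 'id'
Action: shift


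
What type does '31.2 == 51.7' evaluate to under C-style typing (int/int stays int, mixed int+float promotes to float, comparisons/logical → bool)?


Operand types: float == float
Rule: comparison yields bool
Result type: bool


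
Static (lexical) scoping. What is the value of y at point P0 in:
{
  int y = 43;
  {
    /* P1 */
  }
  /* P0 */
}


y declared in the same block as P0
y = 43


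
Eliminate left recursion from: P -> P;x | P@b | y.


Left-recursive alternatives: P;x, P@b; non-recursive: y
Introduce P': P -> yP', P' -> ;xP' | @bP' | ε


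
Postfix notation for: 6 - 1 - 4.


Left to right (same or higher precedence on left)
Postfix: 6 1 - 4 -


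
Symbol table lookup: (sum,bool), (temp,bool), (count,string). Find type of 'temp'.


Lookup 'temp' → type bool


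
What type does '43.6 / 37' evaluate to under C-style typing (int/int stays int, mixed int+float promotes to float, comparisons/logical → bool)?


Operand types: float / int
Rule: mixed int/float promotes to float; int/int stays int
Result type: float


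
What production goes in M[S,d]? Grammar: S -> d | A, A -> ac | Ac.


For [S, d]: 'd' ∈ FIRST(d)
Entry: S -> d


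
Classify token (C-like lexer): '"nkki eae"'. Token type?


Pattern: double-quoted sequence
Type: STRING_LITERAL


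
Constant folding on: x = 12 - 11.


12 - 11 = 1 at compile time
Optimized: x = 1


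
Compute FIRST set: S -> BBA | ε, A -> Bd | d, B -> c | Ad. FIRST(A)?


Per alternative of A: FIRST(Bd) = {c, d}; FIRST(d) = {d}
FIRST(A) = {c, d}


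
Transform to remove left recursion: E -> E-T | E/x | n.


Left-recursive alternatives: E-T, E/x; non-recursive: n
Introduce E': E -> nE', E' -> -TE' | /xE' | ε


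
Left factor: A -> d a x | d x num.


Common prefix: 'd'
Factored: A -> d A', A' -> a x | x num


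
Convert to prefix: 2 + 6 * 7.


'*' binds tighter: tree is (+ 2 (* 6 7))
Prefix: + 2 * 6 7


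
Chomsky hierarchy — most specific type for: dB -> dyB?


LHS has context (more than one symbol) and |LHS| ≤ |RHS|
Classification: Type 1 (Context-Sensitive)


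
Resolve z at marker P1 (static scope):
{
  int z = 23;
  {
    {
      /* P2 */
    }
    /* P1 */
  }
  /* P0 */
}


P1's block does not declare z; resolves to the enclosing declaration at depth 0
z = 23


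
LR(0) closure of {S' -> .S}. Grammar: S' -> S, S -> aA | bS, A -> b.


Start: S' -> .S
For each item with dot before a nonterminal B, add B -> .γ for every B-production
Closure: [S' -> .S, S -> .aA, S -> .bS]


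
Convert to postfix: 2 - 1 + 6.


Left to right (same or higher precedence on left)
Postfix: 2 1 - 6 +


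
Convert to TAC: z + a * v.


Break into single-operator statements:
t1 = a * v
t2 = z + t1


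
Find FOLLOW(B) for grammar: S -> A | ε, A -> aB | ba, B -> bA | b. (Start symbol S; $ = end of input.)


$ ∈ FOLLOW(S). For each A -> αBβ: add FIRST(β)\{ε} to FOLLOW(B); if β nullable, add FOLLOW(A).
FOLLOW(B) = {$}


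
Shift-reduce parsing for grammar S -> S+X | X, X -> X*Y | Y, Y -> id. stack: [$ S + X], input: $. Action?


handle 'S+X' on top; lookahead ∈ FOLLOW(S) = {+, $}
Action: reduce (S -> S+X)


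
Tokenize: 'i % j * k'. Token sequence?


Scan left to right, longest-match per lexeme
Tokens: ID(i), OP(%), ID(j), OP(*), ID(k)


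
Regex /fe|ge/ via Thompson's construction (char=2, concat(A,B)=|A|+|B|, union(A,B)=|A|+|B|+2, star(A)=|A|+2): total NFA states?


Syntax tree has 4 char leaf(s), 1 union(s), 0 star(s)
chars contribute 4×2 = 8; each union adds +2; each star adds +2
Total: 8 + 2 + 0 = 10 states


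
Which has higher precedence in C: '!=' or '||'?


'!=' is equality (level 6); '||' is logical OR (level 1)
Higher level binds tighter
'!=' has higher precedence than '||'


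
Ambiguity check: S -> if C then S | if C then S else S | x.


dangling else: 'if C then if C then x else x' parses two ways
Ambiguous


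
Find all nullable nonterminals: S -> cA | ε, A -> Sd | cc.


A nonterminal is nullable iff some alternative derives ε (directly, or every symbol in it is nullable)
Nullable: {S}


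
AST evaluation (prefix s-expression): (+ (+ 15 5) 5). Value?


Evaluate inner: (+ 15 5) = 20
Evaluate root: (+ 20 5) = 25
Result: 25


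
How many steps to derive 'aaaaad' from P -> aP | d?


Derivation: P => aP => aaP => aaaP => aaaaP => aaaaaP => aaaaad
Steps: 6


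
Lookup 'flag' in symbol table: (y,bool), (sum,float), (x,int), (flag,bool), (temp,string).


Lookup 'flag' → type bool


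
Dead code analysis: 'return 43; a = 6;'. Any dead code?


statement follows a return and is unreachable
Dead: 'a = 6'


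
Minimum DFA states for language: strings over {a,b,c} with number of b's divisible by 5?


Track (count of b) mod 5: states 0..4, accept at 0
Minimal DFA: 5 states


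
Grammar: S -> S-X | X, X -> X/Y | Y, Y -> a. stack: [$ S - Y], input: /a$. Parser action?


'Y' (not preceded by X/) is the handle for X -> Y
Action: reduce (X -> Y)


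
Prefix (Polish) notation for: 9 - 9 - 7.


left-to-right (same/higher precedence on left): tree is (- (- 9 9) 7)
Prefix: - - 9 9 7


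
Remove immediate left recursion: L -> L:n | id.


Left-recursive alternatives: L:n; non-recursive: id
Introduce L': L -> idL', L' -> :nL' | ε


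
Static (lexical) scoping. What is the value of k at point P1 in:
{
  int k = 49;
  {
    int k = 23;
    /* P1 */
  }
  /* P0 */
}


k declared in the same block as P1
k = 23


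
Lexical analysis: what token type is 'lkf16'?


Pattern: letter/underscore followed by alphanumerics, not a keyword
Type: IDENTIFIER


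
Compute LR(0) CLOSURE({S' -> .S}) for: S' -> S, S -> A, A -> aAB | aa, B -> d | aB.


Start: S' -> .S
For each item with dot before a nonterminal B, add B -> .γ for every B-production
Closure: [S' -> .S, S -> .A, A -> .aAB, A -> .aa]


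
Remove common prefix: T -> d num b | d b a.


Common prefix: 'd'
Factored: T -> d T', T' -> num b | b a


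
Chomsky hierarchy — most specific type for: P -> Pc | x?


Left-linear: every RHS is a terminal or one nonterminal followed by a terminal
Classification: Type 3 (Regular)


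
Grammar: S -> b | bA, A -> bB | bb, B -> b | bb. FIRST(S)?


Per alternative of S: FIRST(b) = {b}; FIRST(bA) = {b}
FIRST(S) = {b}


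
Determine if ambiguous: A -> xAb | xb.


balanced x^n…b^n: each string has a unique parse
Unambiguous


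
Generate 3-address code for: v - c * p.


Break into single-operator statements:
t1 = c * p
t2 = v - t1


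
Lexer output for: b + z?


Scan left to right, longest-match per lexeme
Tokens: ID(b), OP(+), ID(z)


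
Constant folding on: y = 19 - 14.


19 - 14 = 5 at compile time
Optimized: y = 5


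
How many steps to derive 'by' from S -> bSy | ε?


Derivation: S => bSy => by
Steps: 2


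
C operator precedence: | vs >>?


'>>' is shift (level 8); '|' is bitwise OR (level 3)
Higher level binds tighter
'>>' has higher precedence than '|'


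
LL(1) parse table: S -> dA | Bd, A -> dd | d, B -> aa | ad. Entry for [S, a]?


For [S, a]: 'a' ∈ FIRST(Bd)
Entry: S -> Bd


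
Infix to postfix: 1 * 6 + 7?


Left to right (same or higher precedence on left)
Postfix: 1 6 * 7 +


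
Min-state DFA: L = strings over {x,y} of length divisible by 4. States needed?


Track length mod 4: states 0..3, accept at 0
Minimal DFA: 4 states


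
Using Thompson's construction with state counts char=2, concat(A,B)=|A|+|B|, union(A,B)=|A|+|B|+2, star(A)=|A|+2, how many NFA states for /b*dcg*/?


Syntax tree has 4 char leaf(s), 0 union(s), 2 star(s)
chars contribute 4×2 = 8; each union adds +2; each star adds +2
Total: 8 + 0 + 4 = 12 states


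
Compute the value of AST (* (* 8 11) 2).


Evaluate inner: (* 8 11) = 88
Evaluate root: (* 88 2) = 176
Result: 176


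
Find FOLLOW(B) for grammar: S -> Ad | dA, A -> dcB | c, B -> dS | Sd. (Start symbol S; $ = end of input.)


$ ∈ FOLLOW(S). For each A -> αBβ: add FIRST(β)\{ε} to FOLLOW(B); if β nullable, add FOLLOW(A).
FOLLOW(B) = {$, d}


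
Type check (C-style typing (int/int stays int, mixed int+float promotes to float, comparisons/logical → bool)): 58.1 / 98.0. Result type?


Operand types: float / float
Rule: mixed int/float promotes to float; int/int stays int
Result type: float


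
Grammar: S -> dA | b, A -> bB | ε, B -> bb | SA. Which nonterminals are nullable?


A nonterminal is nullable iff some alternative derives ε (directly, or every symbol in it is nullable)
Nullable: {A}


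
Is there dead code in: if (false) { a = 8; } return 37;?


condition is constant false, so the whole block is unreachable
Dead: 'if (false) { a = 8; }'


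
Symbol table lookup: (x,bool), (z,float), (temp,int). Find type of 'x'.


Lookup 'x' → type bool


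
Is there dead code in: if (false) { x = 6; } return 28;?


condition is constant false, so the whole block is unreachable
Dead: 'if (false) { x = 6; }'


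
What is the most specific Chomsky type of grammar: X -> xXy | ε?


Single nonterminal LHS, but x^n y^n is not regular
Classification: Type 2 (Context-Free)


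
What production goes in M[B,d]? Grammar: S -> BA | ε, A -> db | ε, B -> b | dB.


For [B, d]: 'd' ∈ FIRST(dB)
Entry: B -> dB


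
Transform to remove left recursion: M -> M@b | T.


Left-recursive alternatives: M@b; non-recursive: T
Introduce M': M -> TM', M' -> @bM' | ε


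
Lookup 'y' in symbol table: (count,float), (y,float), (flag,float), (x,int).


Lookup 'y' → type float


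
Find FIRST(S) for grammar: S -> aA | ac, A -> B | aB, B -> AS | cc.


Per alternative of S: FIRST(aA) = {a}; FIRST(ac) = {a}
FIRST(S) = {a}


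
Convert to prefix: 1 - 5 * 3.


'*' binds tighter: tree is (- 1 (* 5 3))
Prefix: - 1 * 5 3


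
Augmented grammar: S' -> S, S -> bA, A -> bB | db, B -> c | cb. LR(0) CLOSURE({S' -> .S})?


Start: S' -> .S
For each item with dot before a nonterminal B, add B -> .γ for every B-production
Closure: [S' -> .S, S -> .bA]


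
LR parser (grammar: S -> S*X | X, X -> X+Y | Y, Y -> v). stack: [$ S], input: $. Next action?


start symbol S on stack, input exhausted
Action: accept


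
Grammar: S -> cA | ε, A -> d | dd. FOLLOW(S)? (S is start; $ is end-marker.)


$ ∈ FOLLOW(S). For each A -> αBβ: add FIRST(β)\{ε} to FOLLOW(B); if β nullable, add FOLLOW(A).
FOLLOW(S) = {$}


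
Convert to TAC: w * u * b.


Break into single-operator statements:
t1 = w * u
t2 = t1 * b


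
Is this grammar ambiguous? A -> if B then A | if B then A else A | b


dangling else: 'if B then if B then b else b' parses two ways
Ambiguous


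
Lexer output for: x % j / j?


Scan left to right, longest-match per lexeme
Tokens: ID(x), OP(%), ID(j), OP(/), ID(j)


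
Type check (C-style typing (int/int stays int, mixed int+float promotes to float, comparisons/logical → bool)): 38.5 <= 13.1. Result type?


Operand types: float <= float
Rule: comparison yields bool
Result type: bool


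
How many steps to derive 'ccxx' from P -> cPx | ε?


Derivation: P => cPx => ccPxx => ccxx
Steps: 3


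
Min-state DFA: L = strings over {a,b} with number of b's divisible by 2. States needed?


Track (count of b) mod 2: states 0..1, accept at 0
Minimal DFA: 2 states


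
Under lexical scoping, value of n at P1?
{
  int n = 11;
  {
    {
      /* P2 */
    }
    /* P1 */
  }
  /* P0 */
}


P1's block does not declare n; resolves to the enclosing declaration at depth 0
n = 11


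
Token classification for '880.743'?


Pattern: digits with a decimal point
Type: FLOAT_LITERAL


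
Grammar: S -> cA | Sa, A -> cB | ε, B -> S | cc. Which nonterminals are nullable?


A nonterminal is nullable iff some alternative derives ε (directly, or every symbol in it is nullable)
Nullable: {A}


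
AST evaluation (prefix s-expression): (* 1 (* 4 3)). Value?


Evaluate inner: (* 4 3) = 12
Evaluate root: (* 1 12) = 12
Result: 12


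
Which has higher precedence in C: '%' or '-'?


'%' is multiplicative (level 10); '-' is additive (level 9)
Higher level binds tighter
'%' has higher precedence than '-'


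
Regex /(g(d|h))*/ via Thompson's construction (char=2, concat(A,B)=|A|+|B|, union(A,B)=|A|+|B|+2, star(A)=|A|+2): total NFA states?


Syntax tree has 3 char leaf(s), 1 union(s), 1 star(s)
chars contribute 3×2 = 6; each union adds +2; each star adds +2
Total: 6 + 2 + 2 = 10 states


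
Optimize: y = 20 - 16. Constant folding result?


20 - 16 = 4 at compile time
Optimized: y = 4


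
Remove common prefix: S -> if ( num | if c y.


Common prefix: 'if'
Factored: S -> if S', S' -> ( num | c y


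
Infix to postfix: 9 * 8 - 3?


Left to right (same or higher precedence on left)
Postfix: 9 8 * 3 -


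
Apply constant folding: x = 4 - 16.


4 - 16 = -12 at compile time
Optimized: x = -12


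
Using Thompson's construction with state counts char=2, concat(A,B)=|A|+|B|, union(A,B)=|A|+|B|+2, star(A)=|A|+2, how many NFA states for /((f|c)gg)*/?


Syntax tree has 4 char leaf(s), 1 union(s), 1 star(s)
chars contribute 4×2 = 8; each union adds +2; each star adds +2
Total: 8 + 2 + 2 = 12 states


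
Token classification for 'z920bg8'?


Pattern: letter/underscore followed by alphanumerics, not a keyword
Type: IDENTIFIER


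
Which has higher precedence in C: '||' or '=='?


'==' is equality (level 6); '||' is logical OR (level 1)
Higher level binds tighter
'==' has higher precedence than '||'


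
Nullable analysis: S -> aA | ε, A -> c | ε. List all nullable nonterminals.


A nonterminal is nullable iff some alternative derives ε (directly, or every symbol in it is nullable)
Nullable: {A, S}


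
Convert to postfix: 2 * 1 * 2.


Left to right (same or higher precedence on left)
Postfix: 2 1 * 2 *


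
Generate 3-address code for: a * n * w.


Break into single-operator statements:
t1 = a * n
t2 = t1 * w


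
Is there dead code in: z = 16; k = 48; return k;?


z is assigned but never read
Dead: 'z = 16'


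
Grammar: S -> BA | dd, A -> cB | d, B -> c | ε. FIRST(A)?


Per alternative of A: FIRST(cB) = {c}; FIRST(d) = {d}
FIRST(A) = {c, d}


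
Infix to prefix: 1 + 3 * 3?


'*' binds tighter: tree is (+ 1 (* 3 3))
Prefix: + 1 * 3 3


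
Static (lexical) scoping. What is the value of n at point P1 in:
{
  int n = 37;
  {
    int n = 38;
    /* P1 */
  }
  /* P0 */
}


n declared in the same block as P1
n = 38


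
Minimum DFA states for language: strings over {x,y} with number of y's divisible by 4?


Track (count of y) mod 4: states 0..3, accept at 0
Minimal DFA: 4 states


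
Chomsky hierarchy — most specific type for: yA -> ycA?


LHS has context (more than one symbol) and |LHS| ≤ |RHS|
Classification: Type 1 (Context-Sensitive)


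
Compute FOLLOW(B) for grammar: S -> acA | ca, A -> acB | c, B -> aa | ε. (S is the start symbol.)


$ ∈ FOLLOW(S). For each A -> αBβ: add FIRST(β)\{ε} to FOLLOW(B); if β nullable, add FOLLOW(A).
FOLLOW(B) = {$}


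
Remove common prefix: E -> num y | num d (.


Common prefix: 'num'
Factored: E -> num E', E' -> y | d (


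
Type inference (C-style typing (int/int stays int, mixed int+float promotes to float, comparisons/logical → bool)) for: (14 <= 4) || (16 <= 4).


Operand types: bool || bool
Rule: logical operators take bool operands and yield bool
Result type: bool


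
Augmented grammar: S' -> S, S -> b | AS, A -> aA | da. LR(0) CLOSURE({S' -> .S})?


Start: S' -> .S
For each item with dot before a nonterminal B, add B -> .γ for every B-production
Closure: [S' -> .S, S -> .b, S -> .AS, A -> .aA, A -> .da]


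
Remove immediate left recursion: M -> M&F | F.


Left-recursive alternatives: M&F; non-recursive: F
Introduce M': M -> FM', M' -> &FM' | ε


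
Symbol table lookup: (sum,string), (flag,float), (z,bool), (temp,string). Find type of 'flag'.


Lookup 'flag' → type float


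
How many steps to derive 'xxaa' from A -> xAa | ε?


Derivation: A => xAa => xxAaa => xxaa
Steps: 3


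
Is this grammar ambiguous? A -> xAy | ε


balanced x^n…y^n: each string has a unique parse
Unambiguous


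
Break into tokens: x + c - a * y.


Scan left to right, longest-match per lexeme
Tokens: ID(x), OP(+), ID(c), OP(-), ID(a), OP(*), ID(y)


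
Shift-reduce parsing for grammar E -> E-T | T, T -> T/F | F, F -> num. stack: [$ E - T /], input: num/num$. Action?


no handle; shift 'num'
Action: shift


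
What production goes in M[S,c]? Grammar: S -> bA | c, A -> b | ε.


For [S, c]: 'c' ∈ FIRST(c)
Entry: S -> c


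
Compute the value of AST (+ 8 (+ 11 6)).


Evaluate inner: (+ 11 6) = 17
Evaluate root: (+ 8 17) = 25
Result: 25


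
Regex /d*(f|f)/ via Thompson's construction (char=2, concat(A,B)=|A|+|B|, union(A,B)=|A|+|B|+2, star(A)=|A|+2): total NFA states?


Syntax tree has 3 char leaf(s), 1 union(s), 1 star(s)
chars contribute 3×2 = 6; each union adds +2; each star adds +2
Total: 6 + 2 + 2 = 10 states


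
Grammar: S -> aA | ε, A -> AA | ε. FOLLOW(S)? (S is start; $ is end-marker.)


$ ∈ FOLLOW(S). For each A -> αBβ: add FIRST(β)\{ε} to FOLLOW(B); if β nullable, add FOLLOW(A).
FOLLOW(S) = {$}


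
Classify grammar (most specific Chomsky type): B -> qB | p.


Right-linear: every RHS is a terminal or a terminal followed by one nonterminal
Classification: Type 3 (Regular)


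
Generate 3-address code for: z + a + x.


Break into single-operator statements:
t1 = z + a
t2 = t1 + x


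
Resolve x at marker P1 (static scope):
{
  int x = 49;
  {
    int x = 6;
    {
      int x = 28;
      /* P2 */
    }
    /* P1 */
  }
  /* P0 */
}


x declared in the same block as P1
x = 6


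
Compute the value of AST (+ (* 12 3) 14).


Evaluate inner: (* 12 3) = 36
Evaluate root: (+ 36 14) = 50
Result: 50


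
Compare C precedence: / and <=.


'/' is multiplicative (level 10); '<=' is relational (level 7)
Higher level binds tighter
'/' has higher precedence than '<='


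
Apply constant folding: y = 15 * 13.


15 * 13 = 195 at compile time
Optimized: y = 195


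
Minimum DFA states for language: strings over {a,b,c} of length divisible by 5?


Track length mod 5: states 0..4, accept at 0
Minimal DFA: 5 states


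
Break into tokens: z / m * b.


Scan left to right, longest-match per lexeme
Tokens: ID(z), OP(/), ID(m), OP(*), ID(b)


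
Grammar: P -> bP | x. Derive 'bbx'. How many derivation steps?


Derivation: P => bP => bbP => bbx
Steps: 3


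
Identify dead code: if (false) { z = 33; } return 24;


condition is constant false, so the whole block is unreachable
Dead: 'if (false) { z = 33; }'


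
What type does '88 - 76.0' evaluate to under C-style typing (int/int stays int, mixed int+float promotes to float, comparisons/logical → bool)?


Operand types: int - float
Rule: mixed int/float promotes to float; int/int stays int
Result type: float


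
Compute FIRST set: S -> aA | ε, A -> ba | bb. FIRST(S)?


Per alternative of S: FIRST(aA) = {a}; FIRST(ε) = {ε}
FIRST(S) = {a, ε}
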